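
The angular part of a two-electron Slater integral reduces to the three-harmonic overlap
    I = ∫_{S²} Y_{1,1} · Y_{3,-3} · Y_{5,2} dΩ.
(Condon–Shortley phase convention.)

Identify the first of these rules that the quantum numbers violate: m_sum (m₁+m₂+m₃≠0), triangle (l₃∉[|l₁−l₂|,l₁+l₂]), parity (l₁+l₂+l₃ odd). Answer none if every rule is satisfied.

triangle

azimuthal sum: 1 − 3 + 2 = 0  ✓
l₃ must lie in [2,4]; have l₃=5  ✗
L = 1 + 3 + 5 = 9 (odd)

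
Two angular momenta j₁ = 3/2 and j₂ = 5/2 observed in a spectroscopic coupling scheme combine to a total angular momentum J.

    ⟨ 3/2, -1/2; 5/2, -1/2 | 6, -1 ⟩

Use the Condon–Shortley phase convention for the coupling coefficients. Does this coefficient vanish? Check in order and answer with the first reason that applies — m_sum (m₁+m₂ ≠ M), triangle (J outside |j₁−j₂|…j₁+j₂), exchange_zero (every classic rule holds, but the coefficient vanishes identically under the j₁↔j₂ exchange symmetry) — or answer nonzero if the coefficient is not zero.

m-sum: m₁+m₂ = -1/2+(-1/2) = -1, M = -1  ✓
triangle: need |j₁−j₂| ≤ J ≤ j₁+j₂, i.e. J ∈ [1, 4]; J = 6 is outside ✗ ⇒ coefficient is 0

triangle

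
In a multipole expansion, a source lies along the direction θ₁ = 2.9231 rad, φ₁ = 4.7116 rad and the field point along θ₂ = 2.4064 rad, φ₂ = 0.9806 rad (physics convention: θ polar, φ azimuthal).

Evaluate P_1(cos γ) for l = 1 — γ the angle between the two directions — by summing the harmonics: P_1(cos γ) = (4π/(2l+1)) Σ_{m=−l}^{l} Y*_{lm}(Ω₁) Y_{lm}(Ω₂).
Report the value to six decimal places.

0.603212

Addition theorem: P_1(cos γ) = (4π/3) Σ_m Y*_{lm}(Ω₁) Y_{lm}(Ω₂), m = −1…1:
  [-1]  conj(Y_{1,-1})(Ω₁) = -0.00006 - 0.07489j ; Y_{1,-1}(Ω₂) = 0.12897 - 0.19253j ; Δ = -0.01443 - 0.00965j
  [+0]  conj(Y_{1,0})(Ω₁) = -0.47699 + 0.00000j ; Y_{1,0}(Ω₂) = -0.36240 + 0.00000j ; Δ = 0.17286 + 0.00000j
  [+1]  conj(Y_{1,1})(Ω₁) = 0.00006 - 0.07489j ; Y_{1,1}(Ω₂) = -0.12897 - 0.19253j ; Δ = -0.01443 + 0.00965j
Total Σ_m = 0.14401 + 0.00000j. Multiply by 4.188790: 0.60321 + 0.00000j. P_1(cos γ) = 0.603212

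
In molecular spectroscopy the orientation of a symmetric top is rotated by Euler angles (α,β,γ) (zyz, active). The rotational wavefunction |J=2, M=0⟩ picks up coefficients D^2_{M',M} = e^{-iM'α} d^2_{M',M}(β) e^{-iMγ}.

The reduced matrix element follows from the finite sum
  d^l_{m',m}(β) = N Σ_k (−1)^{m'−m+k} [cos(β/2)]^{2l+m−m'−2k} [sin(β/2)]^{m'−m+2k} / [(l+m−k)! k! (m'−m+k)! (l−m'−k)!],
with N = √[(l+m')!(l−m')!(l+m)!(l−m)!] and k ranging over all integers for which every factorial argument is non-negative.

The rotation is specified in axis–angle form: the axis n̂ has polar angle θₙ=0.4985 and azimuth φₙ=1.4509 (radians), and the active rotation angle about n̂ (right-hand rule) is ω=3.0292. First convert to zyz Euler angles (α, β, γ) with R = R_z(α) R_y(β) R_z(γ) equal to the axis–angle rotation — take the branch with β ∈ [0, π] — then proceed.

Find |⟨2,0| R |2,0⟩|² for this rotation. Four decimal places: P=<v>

P=0.0031

Axis–angle → zyz. n̂ = (sinθₙcosφₙ, sinθₙsinφₙ, cosθₙ) = (+0.057186, +0.474676, +0.878301), ω = 3.0292.
R = I cosω + sinω [n̂]ₓ + (1−cosω) n̂n̂ᵀ gives
  R = [-0.987171, -0.044388, +0.153374; +0.152625, -0.544477, +0.824773; +0.046899, +0.837600, +0.544267]
β = atan2(√(R₁₃²+R₂₃²), R₃₃) = 0.995282; α = atan2(R₂₃, R₁₃) mod 2π = 1.386937; γ = atan2(R₃₂, −R₃₁) mod 2π = 1.626730
First d^2_{0,0}(β=0.9953), then the phase factors e^{-i(0)α} and e^{-i(0)γ}:
With c≡cos(β/2)=0.878711 and s≡sin(β/2)=0.477354, N=[2·2·2·2]^{1/2}=4.000000
k∈{0,1,2} keeps every argument non-negative
  k=0: (−1)^0·4.0000/(4)·0.8787^4·0.4774^0 = +0.596190
  k=1: (−1)^1·4.0000/(1)·0.8787^2·0.4774^2 = -0.703774
  k=2: (−1)^2·4.0000/(4)·0.8787^0·0.4774^4 = +0.051923
d^2_{0,0}(0.9953) = +0.596190 -0.703774 +0.051923 = -0.055661
|D^2_{0,0}|² = |d^2_{0,0}(β)|² = (-0.055661)² = 0.003098 (the z-rotation phases have unit modulus)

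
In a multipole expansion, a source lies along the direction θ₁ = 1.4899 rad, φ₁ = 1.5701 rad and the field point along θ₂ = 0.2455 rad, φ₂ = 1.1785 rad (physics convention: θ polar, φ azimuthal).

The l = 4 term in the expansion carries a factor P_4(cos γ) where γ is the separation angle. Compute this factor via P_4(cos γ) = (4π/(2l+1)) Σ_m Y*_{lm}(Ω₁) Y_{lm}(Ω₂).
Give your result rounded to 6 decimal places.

Summing Y*_{l m}(θ₁,φ₁)·Y_{l m}(θ₂,φ₂) over m ∈ [−4, 4]; prefactor 4π/(2·4+1) = 1.396263:
  term(m=-4) = 0.00000 + 0.00067j   from Y*(Ω₁)=0.43677 - 0.00122j, Y(Ω₂)=0.00000 + 0.00154j
  term(m=-3) = 0.00067 + 0.00161j   from Y*(Ω₁)=-0.00021 - 0.10016j, Y(Ω₂)=-0.01610 + 0.00669j
  term(m=-2) = -0.02481 - 0.02470j   from Y*(Ω₁)=0.31715 - 0.00044j, Y(Ω₂)=-0.07812 - 0.07799j
  term(m=-1) = -0.04162 - 0.01719j   from Y*(Ω₁)=-0.00008 - 0.11257j, Y(Ω₂)=0.15293 - 0.36962j
  term(m=+0) = 0.18082 + 0.00000j   from Y*(Ω₁)=0.29679 + 0.00000j, Y(Ω₂)=0.60926 + 0.00000j
  term(m=+1) = -0.04162 + 0.01719j   from Y*(Ω₁)=0.00008 - 0.11257j, Y(Ω₂)=-0.15293 - 0.36962j
  term(m=+2) = -0.02481 + 0.02470j   from Y*(Ω₁)=0.31715 + 0.00044j, Y(Ω₂)=-0.07812 + 0.07799j
  term(m=+3) = 0.00067 - 0.00161j   from Y*(Ω₁)=0.00021 - 0.10016j, Y(Ω₂)=0.01610 + 0.00669j
  term(m=+4) = 0.00000 - 0.00067j   from Y*(Ω₁)=0.43677 + 0.00122j, Y(Ω₂)=0.00000 - 0.00154j
Σ over m = 0.04931 + 0.00000j; ×(4π/9) → 0.06885 + 0.00000j. Real part: 0.068854

0.068854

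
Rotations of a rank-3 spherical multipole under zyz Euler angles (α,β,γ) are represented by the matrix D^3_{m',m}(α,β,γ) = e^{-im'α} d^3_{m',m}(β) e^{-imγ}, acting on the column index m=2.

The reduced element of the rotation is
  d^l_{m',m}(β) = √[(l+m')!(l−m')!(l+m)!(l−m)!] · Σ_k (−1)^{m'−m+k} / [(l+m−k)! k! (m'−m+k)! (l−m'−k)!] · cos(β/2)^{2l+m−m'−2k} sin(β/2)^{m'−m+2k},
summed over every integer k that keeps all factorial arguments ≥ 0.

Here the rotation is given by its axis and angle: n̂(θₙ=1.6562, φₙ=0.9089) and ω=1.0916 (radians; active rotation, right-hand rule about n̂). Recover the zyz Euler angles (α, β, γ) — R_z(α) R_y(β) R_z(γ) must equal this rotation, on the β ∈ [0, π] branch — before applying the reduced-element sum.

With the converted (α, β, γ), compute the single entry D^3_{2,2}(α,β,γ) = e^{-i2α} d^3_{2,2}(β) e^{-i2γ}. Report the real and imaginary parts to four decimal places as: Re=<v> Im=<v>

Axis–angle → zyz. n̂ = (sinθₙcosφₙ, sinθₙsinφₙ, cosθₙ) = (+0.612374, +0.785953, -0.085300), ω = 1.0916.
R = I cosω + sinω [n̂]ₓ + (1−cosω) n̂n̂ᵀ gives
  R = [+0.663167, +0.335079, +0.669276; +0.183695, +0.793978, -0.579531; -0.725579, +0.507268, +0.464987]
β = atan2(√(R₁₃²+R₂₃²), R₃₃) = 1.087176; α = atan2(R₂₃, R₁₃) mod 2π = 5.569529; γ = atan2(R₃₂, −R₃₁) mod 2π = 0.610136
First d^3_{2,2}(β=1.0872), then the phase factors e^{-i(2)α} and e^{-i(2)γ}:
With c≡cos(β/2)=0.855858 and s≡sin(β/2)=0.517210, N=[120·1·120·1]^{1/2}=120.000000
k∈{0,1} keeps every argument non-negative
  k=0: (−1)^0·120.0000/(120)·0.8559^6·0.5172^0 = +0.393017
  k=1: (−1)^1·120.0000/(24)·0.8559^4·0.5172^2 = -0.717649
d^3_{2,2}(1.0872) = +0.393017 -0.717649 = -0.324631
Attach z-rotation phases: D = e^{-i(2)(5.5695)}·(-0.324631)·e^{-i(2)(0.6101)} = -0.317698-0.066732i

Re=-0.3177 Im=-0.0667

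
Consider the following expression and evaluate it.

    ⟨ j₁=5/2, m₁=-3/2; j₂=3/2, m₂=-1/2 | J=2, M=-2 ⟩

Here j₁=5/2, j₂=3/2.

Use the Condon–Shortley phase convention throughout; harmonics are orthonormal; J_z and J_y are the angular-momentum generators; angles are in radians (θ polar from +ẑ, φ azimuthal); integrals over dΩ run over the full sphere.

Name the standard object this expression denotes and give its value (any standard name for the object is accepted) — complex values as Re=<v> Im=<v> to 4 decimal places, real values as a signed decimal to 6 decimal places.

This is a Clebsch–Gordan (vector-coupling) coefficient.
triangle: 2!×3!×1!/7! = 12/5040
(j±m)!: 1!×4!×1!×2!×0!×4! = 1152
prefactor² = (2J+1)×Δ×N² = 96/7
  k=1: −1/(1!×1!×3!×0!×0!×1!) = -1/6
Σ = -1/6  ⇒  CG² = 96/7×(-1/6)² = 8/21
CG = −√(8/21) = -0.617213

Clebsch–Gordan coefficient, −√(8/21) ≈ -0.617213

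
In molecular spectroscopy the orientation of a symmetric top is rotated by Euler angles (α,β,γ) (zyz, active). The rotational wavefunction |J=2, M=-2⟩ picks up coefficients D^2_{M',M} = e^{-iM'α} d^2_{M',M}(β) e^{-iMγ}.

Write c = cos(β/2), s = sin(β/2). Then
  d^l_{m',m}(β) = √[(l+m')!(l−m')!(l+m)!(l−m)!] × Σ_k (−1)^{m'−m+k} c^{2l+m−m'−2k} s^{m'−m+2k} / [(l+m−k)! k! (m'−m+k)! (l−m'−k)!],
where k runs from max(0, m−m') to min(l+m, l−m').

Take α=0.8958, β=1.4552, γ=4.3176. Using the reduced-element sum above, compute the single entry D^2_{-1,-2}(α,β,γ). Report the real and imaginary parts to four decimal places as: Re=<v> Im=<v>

Re=0.5508 Im=0.0587

D^2_{-1,-2}(0.8958,1.4552,4.3176) = e^{-i·-1·0.8958}·d^2_{-1,-2}(1.4552)·e^{-i·-2·4.3176}. Compute d first:
With c≡cos(β/2)=0.746773 and s≡sin(β/2)=0.665079, N=[1·6·1·24]^{1/2}=12.000000
The bounds max(0,m−m')=0 and min(l+m,l−m')=0 give 1 term
  k=0: (−1)^1·12.0000/(6)·0.7468^3·0.6651^1 = -0.553948
d^2_{-1,-2}(1.4552) = -0.553948
Attach z-rotation phases: D = e^{-i(-1)(0.8958)}·(-0.553948)·e^{-i(-2)(4.3176)} = +0.550826+0.058731i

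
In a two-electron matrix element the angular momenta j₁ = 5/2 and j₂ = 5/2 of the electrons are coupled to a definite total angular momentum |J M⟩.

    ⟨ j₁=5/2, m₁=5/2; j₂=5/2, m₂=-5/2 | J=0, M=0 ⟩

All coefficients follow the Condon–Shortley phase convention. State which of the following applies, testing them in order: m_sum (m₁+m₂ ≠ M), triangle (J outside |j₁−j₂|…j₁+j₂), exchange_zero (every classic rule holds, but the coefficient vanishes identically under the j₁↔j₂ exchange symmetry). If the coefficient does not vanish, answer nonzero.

m-sum: m₁+m₂ = 5/2+(-5/2) = 0, M = 0  ✓
triangle: |j₁−j₂| = 0 ≤ J = 0 ≤ j₁+j₂ = 5  ✓
exchange: j₁≠j₂ or m₁≠m₂ — the exchange symmetry imposes no constraint here
value check: CG = +√(1/6) = +0.408248 ≠ 0

nonzero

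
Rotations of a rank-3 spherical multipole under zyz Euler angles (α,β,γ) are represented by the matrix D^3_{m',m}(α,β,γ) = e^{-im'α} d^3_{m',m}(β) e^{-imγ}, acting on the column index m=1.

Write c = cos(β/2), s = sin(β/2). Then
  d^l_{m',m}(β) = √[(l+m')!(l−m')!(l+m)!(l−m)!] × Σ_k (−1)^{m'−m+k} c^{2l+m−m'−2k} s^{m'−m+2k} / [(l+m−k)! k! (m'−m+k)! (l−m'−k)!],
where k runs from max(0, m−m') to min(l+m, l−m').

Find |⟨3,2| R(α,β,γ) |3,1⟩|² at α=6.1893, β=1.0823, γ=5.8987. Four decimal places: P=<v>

P=0.0438

Split into d^3_{2,1}(β=1.0823) × two z-phases.
Half-angle: c=0.857117, s=0.515122. N=√(120·1·24·2)=75.894664
k: max(0,(1)−(2))=0 … min(3+(1),3−(2))=1
  k=0: (−1)^1·75.8947/(24)·0.8571^5·0.5151^1 = -0.753547
  k=1: (−1)^2·75.8947/(12)·0.8571^3·0.5151^3 = +0.544353
d^3_{2,1}(1.0823) = -0.753547 +0.544353 = -0.209194
|D^3_{2,1}|² = |d^3_{2,1}(β)|² = (-0.209194)² = 0.043762 (the z-rotation phases have unit modulus)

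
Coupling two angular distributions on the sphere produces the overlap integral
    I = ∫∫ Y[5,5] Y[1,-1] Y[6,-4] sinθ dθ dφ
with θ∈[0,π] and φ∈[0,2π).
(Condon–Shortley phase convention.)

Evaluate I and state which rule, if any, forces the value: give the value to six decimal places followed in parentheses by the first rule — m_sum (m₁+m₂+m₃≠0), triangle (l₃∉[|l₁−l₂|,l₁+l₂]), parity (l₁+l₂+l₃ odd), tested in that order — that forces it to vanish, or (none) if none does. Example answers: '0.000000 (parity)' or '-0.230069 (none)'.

0.040859 (none)

Rules hold: Σm=0, L=12 even, 4≤6≤6.
N = 11·3·13 = 429
Δ = 0!·10!·2!/13! = 1/858
Racah Σ t=0..0: t=0:+1/14400 = 1/14400
⇒ 3j(5 1 6; 0 0 0)² = 6/143, sgn +1
Racah Σ t=0..0: t=0:+1/7257600 = 1/7257600
⇒ 3j(5 1 6; 5 -1 -4)² = 1/858, sgn +1
4πI² = N·(3j₀)²·(3jₘ)² = 3/143
I = +1·√(0.020979/4π) = 0.04085899
No selection rule forces the value: the integral is nonzero (none).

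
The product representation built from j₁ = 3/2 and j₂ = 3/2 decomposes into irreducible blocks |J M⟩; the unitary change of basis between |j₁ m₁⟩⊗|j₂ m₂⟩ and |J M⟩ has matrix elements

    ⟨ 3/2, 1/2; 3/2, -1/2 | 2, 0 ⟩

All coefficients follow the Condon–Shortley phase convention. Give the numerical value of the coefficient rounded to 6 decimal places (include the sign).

+√(1/4) ≈ +0.500000

triangle: 1!*2!*2!/6! = 4/720
(j±m)!: 2!*1!*1!*2!*2!*2! = 16
prefactor² = (2J+1)*Δ*N² = 4/9
  k=0: +1/(0!*1!*1!*1!*1!*1!) = 1
  k=1: −1/(1!*0!*0!*0!*2!*2!) = -1/4
Σ = 3/4  ⇒  CG² = 4/9*(3/4)² = 1/4
CG = +√(1/4) = +0.500000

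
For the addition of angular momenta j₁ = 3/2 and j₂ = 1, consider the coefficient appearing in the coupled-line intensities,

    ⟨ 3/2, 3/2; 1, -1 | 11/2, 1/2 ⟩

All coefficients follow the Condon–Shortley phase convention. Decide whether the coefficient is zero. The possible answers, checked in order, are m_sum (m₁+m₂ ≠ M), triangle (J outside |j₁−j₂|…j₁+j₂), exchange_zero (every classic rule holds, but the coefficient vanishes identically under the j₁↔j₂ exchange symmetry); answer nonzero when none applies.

m-sum: m₁+m₂ = 3/2+(-1) = 1/2, M = 1/2  ✓
triangle: need |j₁−j₂| ≤ J ≤ j₁+j₂, i.e. J ∈ [1/2, 5/2]; J = 11/2 is outside ✗ ⇒ coefficient is 0

triangle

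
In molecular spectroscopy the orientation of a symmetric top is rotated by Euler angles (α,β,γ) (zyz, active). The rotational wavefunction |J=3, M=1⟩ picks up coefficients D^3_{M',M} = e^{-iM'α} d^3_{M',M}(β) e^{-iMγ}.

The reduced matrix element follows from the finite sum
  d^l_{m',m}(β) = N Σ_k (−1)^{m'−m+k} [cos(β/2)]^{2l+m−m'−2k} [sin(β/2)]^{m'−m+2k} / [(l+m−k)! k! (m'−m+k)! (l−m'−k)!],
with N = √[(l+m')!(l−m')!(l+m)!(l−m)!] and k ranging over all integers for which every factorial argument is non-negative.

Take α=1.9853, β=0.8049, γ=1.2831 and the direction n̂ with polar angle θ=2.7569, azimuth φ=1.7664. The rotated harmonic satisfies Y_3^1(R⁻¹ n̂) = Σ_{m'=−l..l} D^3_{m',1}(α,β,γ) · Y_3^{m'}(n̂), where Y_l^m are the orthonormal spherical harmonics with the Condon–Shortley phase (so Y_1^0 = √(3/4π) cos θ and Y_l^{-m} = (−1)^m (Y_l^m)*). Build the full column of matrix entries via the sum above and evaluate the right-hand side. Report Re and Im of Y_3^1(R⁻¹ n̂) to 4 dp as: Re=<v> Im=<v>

Re=0.0168 Im=-0.0832

Need the full column D^3_{m',1} for m'=−3..3 at α=1.9853, β=0.8049, γ=1.2831.
cos(β/2)=0.920104, sin(β/2)=0.391674
d^3_{-3,1}: single k=4 term ⇒ +0.077165;  D = -0.003054-0.077104i
d^3_{-2,1}: k∈[3..4] ⇒ +0.296015 -0.026820 = +0.269195;  D = -0.241915+0.118082i
d^3_{-1,1}: k∈[2..4] ⇒ +0.659703 -0.159390 +0.003610 = +0.503923;  D = +0.384706+0.325483i
d^3_{0,1}: k∈[1..3] ⇒ +0.894747 -0.486403 +0.029380 = +0.437723;  D = +0.124201-0.419733i
d^3_{1,1}: k∈[0..2] ⇒ +0.606767 -0.879603 +0.119543 = -0.153294;  D = +0.152063-0.019387i
d^3_{2,1}: k∈[0..1] ⇒ -0.816788 +0.296015 = -0.520773;  D = -0.268333-0.446320i
d^3_{3,1}: single k=0 term ⇒ +0.425836;  D = +0.245683-0.347816i
Y_3^{m'}(θ=2.7569,φ=1.7664) and Σ D·Y over m':
  (-0.0031-0.0771i)·(+0.0122+0.0184i)  (-0.2419+0.1181i)·(+0.1233-0.0509i)  (+0.3847+0.3255i)·(-0.0777-0.3921i)  (+0.1242-0.4197i)·(-0.4482+0.0000i)  (+0.1521-0.0194i)·(+0.0777-0.3921i)  (-0.2683-0.4463i)·(+0.1233+0.0509i)  (+0.2457-0.3478i)·(-0.0122+0.0184i)
Y_3^1(R⁻¹ n̂) = +0.016823-0.083186i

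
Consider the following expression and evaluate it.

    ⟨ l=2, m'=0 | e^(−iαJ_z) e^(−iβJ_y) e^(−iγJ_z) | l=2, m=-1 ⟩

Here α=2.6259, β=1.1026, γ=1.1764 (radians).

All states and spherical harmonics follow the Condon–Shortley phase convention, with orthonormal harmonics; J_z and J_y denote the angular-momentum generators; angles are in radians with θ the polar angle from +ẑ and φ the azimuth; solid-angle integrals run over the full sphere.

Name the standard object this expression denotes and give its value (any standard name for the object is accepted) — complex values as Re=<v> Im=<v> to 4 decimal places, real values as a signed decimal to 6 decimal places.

This is a Wigner D-matrix element — the rotation-matrix element ⟨l m'| R(α,β,γ) |l m⟩ in the angular-momentum basis.
Split into d^2_{0,-1}(β=1.1026) × two z-phases.
With c≡cos(β/2)=0.851844 and s≡sin(β/2)=0.523795, N=[2·2·1·6]^{1/2}=4.898979
Admissible k: 0..1 (factorial args all ≥0)
  k=0: (−1)^1·4.8990/(2)·0.8518^3·0.5238^1 = -0.793081
  k=1: (−1)^2·4.8990/(2)·0.8518^1·0.5238^3 = +0.299861
d^2_{0,-1}(1.1026) = -0.793081 +0.299861 = -0.493220
Phases: e^{-i·(0)·2.6259}=+1.000000+0.000000i, e^{-i·(-1)·1.1764}=+0.384251+0.923229i ⇒ D=-0.189520-0.455355i

Wigner D-matrix element, Re=-0.1895 Im=-0.4554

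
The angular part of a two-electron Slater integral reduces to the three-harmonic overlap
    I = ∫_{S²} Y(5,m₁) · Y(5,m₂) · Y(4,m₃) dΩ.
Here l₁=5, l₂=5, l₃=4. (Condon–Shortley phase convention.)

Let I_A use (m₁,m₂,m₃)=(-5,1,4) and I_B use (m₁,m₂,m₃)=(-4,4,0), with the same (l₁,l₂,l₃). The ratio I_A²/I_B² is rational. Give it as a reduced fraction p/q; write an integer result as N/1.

1/3

l's match ⇒ only the (l;m) 3-j factors differ between A and B.
A: triangle coeff Δ(5,5,4) = 1/3153150; Σ_t [6,6]: t=6:+1/414720 = 1/414720; (3j)²=2/429 [(5 5 4; -5 1 4)], sign=+1
B: triangle coeff Δ(5,5,4) = 1/3153150; Σ_t [5,6]: t=5:−1/69120 t=6:+1/25920 = 1/41472; (3j)²=2/143 [(5 5 4; -4 4 0)], sign=+1
I_A²/I_B² = (2/429)/(2/143) = 1/3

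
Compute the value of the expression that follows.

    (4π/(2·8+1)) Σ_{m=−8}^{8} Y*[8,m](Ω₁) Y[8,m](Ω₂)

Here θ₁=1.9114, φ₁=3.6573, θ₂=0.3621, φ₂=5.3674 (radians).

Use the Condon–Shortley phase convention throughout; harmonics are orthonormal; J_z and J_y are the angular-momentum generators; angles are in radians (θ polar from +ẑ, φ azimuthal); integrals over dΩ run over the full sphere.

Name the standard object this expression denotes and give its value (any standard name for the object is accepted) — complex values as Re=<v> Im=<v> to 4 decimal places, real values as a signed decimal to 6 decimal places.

This sum is the spherical-harmonic addition theorem: it equals the Legendre polynomial P_l(cos γ) of the angle γ between the two directions.
Summing Y*_{l m}(θ₁,φ₁)·Y_{l m}(θ₂,φ₂) over m ∈ [−8, 8]; prefactor 4π/(2·8+1) = 0.739198:
  m=-8: Y*=-0.17776 - 0.26738j  Y=0.00006 + 0.00011j  product 0.00002 - 0.00004j
  m=-7: Y*=-0.40617 - 0.20548j  Y=0.00134 + 0.00017j  product -0.00051 - 0.00034j
  m=-6: Y*=-0.17767 + 0.00842j  Y=0.00635 - 0.00639j  product -0.00108 + 0.00119j
  m=-5: Y*=0.22661 - 0.14304j  Y=-0.00571 - 0.04253j  product -0.00738 - 0.00882j
  m=-4: Y*=0.13774 - 0.25697j  Y=-0.12920 - 0.07424j  product -0.03687 + 0.02298j
  m=-3: Y*=0.00338 + 0.14271j  Y=-0.33822 + 0.14070j  product -0.02122 - 0.04779j
  m=-2: Y*=0.16197 + 0.27058j  Y=-0.14751 + 0.55279j  product -0.17347 + 0.04962j
  m=-1: Y*=-0.07410 - 0.04200j  Y=0.22320 + 0.29057j  product -0.00433 - 0.03091j
  m=+0: Y*=-0.31806 + 0.00000j  Y=-0.33615 + 0.00000j  product 0.10692 + 0.00000j
  m=+1: Y*=0.07410 - 0.04200j  Y=-0.22320 + 0.29057j  product -0.00433 + 0.03091j
  m=+2: Y*=0.16197 - 0.27058j  Y=-0.14751 - 0.55279j  product -0.17347 - 0.04962j
  m=+3: Y*=-0.00338 + 0.14271j  Y=0.33822 + 0.14070j  product -0.02122 + 0.04779j
  m=+4: Y*=0.13774 + 0.25697j  Y=-0.12920 + 0.07424j  product -0.03687 - 0.02298j
  m=+5: Y*=-0.22661 - 0.14304j  Y=0.00571 - 0.04253j  product -0.00738 + 0.00882j
  m=+6: Y*=-0.17767 - 0.00842j  Y=0.00635 + 0.00639j  product -0.00108 - 0.00119j
  m=+7: Y*=0.40617 - 0.20548j  Y=-0.00134 + 0.00017j  product -0.00051 + 0.00034j
  m=+8: Y*=-0.17776 + 0.26738j  Y=0.00006 - 0.00011j  product 0.00002 + 0.00004j
Accumulated sum -0.38277 + 0.00000j; after 4π/(2l+1) scaling, -0.28294 + 0.00000j ⇒ P_8 = -0.282944

Legendre polynomial (addition theorem), -0.282944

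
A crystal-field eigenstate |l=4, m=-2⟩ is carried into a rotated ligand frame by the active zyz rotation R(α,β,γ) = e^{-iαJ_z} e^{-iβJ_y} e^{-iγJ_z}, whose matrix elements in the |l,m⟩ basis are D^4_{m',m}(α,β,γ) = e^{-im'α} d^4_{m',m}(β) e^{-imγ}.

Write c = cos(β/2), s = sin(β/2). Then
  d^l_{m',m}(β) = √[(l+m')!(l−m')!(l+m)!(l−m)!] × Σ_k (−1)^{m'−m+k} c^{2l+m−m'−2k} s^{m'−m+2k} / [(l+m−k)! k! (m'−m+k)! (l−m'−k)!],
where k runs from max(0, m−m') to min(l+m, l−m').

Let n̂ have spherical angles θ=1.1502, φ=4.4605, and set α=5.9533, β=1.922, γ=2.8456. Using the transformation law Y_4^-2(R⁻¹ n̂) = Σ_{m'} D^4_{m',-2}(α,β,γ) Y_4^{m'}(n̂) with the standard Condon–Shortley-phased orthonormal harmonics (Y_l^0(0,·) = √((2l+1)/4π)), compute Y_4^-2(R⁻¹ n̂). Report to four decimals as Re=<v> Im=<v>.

Re=0.3101 Im=0.0794

Need the full column D^4_{m',-2} for m'=−4..4 at α=5.9533, β=1.9220, γ=2.8456.
cos(β/2)=0.572701, sin(β/2)=0.819765
d^4_{-4,-2}: single k=2 term ⇒ +0.125465;  D = -0.041927-0.118252i
d^4_{-3,-2}: k∈[1..2] ⇒ +0.061979 -0.380970 = -0.318991;  D = +0.003459+0.318972i
d^4_{-2,-2}: k∈[0..2] ⇒ +0.011572 -0.284528 +0.728716 = +0.455760;  D = +0.142952-0.432761i
d^4_{-1,-2}: k∈[0..2] ⇒ -0.070278 +0.719966 -0.983431 = -0.333743;  D = -0.201691+0.265904i
d^4_{0,-2}: k∈[0..2] ⇒ +0.224939 -1.229015 +0.944304 = -0.059772;  D = -0.049601+0.033353i
d^4_{1,-2}: k∈[0..2] ⇒ -0.479977 +1.475146 -0.604489 = +0.390680;  D = +0.377338-0.101229i
d^4_{2,-2}: k∈[0..2] ⇒ +0.728716 -1.194460 +0.203945 = -0.261799;  D = -0.261197-0.017733i
d^4_{3,-2}: k∈[0..1] ⇒ -0.780574 +0.533109 = -0.247465;  D = -0.228154-0.095836i
d^4_{4,-2}: single k=0 term ⇒ +0.526707;  D = +0.393346+0.350285i
Y_4^{m'}(θ=1.1502,φ=4.4605) and Σ D·Y over m':
  (-0.0419-0.1183i)·(+0.1641+0.2598i)  (+0.0035+0.3190i)·(+0.2666-0.2829i)  (+0.1430-0.4328i)·(-0.0408-0.0225i)  (-0.2017+0.2659i)·(+0.0806-0.3130i)  (-0.0496+0.0334i)·(-0.1088+0.0000i)  (+0.3773-0.1012i)·(-0.0806-0.3130i)  (-0.2612-0.0177i)·(-0.0408+0.0225i)  (-0.2282-0.0958i)·(-0.2666-0.2829i)  (+0.3933+0.3503i)·(+0.1641-0.2598i)
Y_4^-2(R⁻¹ n̂) = +0.310061+0.079386i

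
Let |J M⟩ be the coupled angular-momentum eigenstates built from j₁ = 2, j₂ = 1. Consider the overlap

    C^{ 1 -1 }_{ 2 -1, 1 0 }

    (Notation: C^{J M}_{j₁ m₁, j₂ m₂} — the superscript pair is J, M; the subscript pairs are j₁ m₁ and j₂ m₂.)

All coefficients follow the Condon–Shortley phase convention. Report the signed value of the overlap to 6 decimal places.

√[3·2!2!0!/5! · 1!3!1!1!0!2!] = √(6/5)
  +(−1)^1/∏(1,1,2,0,0,0)! = -1/2  (running -1/2)
⟨..|..⟩ = √(6/5)·(-1/2) = -0.547723

−√(3/10) = -0.547723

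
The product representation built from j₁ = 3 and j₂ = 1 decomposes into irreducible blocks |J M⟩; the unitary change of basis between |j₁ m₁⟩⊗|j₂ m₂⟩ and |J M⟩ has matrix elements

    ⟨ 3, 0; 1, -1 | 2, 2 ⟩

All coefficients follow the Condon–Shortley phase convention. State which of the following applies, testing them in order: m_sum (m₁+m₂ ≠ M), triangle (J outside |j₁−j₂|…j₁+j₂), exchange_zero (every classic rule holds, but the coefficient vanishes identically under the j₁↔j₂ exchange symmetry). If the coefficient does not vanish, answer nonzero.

m-sum: m₁+m₂ = 0+(-1) = -1, M = 2  ✗ ⇒ coefficient is 0

m_sum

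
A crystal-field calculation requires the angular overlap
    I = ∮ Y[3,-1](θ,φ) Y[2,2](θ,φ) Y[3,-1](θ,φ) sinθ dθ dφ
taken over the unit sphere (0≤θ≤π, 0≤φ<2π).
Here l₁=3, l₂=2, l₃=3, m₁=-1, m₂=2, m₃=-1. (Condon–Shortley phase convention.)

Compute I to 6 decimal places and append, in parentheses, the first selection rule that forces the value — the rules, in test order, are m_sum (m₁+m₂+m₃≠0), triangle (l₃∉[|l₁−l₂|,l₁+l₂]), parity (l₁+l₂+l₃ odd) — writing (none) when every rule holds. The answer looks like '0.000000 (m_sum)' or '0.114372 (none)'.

0.206013 (none)

m-sum 0 ✓  L=8 even ✓  1≤3≤5 ✓
Π(2lᵢ+1) = 7×5×7 = 245
triangle coeff Δ(3,2,3) = 1/3780
Σ_t [0,2]: t=0:+1/24 t=1:−1/4 t=2:+1/24 = -1/6
(3j)²=4/105 [(3 2 3; 0 0 0)], sign=+1
Σ_t [2,2]: t=2:+1/16 = 1/16
(3j)²=2/35 [(3 2 3; -1 2 -1)], sign=+1
⇒ 4πI² = 8/15
I = (+1)√(8/15/(4π)) = 0.20601291
No selection rule forces the value: the integral is nonzero (none).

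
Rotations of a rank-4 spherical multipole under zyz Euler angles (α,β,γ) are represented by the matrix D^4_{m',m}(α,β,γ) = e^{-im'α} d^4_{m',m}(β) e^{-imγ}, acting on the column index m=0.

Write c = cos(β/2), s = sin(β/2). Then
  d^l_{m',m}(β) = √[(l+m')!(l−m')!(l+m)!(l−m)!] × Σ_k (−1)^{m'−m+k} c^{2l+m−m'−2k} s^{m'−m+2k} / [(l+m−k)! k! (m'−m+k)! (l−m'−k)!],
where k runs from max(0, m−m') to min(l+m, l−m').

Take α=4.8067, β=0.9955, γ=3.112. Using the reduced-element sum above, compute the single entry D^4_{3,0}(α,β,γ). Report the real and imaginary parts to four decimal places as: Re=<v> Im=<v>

First d^4_{3,0}(β=0.9955), then the phase factors e^{-i(3)α} and e^{-i(0)γ}:
With c≡cos(β/2)=0.878659 and s≡sin(β/2)=0.477450, N=[5040·1·24·24]^{1/2}=1703.830978
Admissible k: 0..1 (factorial args all ≥0)
  k=0: (−1)^3·1703.8310/(144)·0.8787^5·0.4774^3 = -0.674449
  k=1: (−1)^4·1703.8310/(144)·0.8787^3·0.4774^5 = +0.199142
d^4_{3,0}(0.9955) = -0.674449 +0.199142 = -0.475306
Phases: e^{-i·(3)·4.8067}=-0.279173-0.960241i, e^{-i·(0)·3.1120}=+1.000000+0.000000i ⇒ D=+0.132693+0.456409i

Re=0.1327 Im=0.4564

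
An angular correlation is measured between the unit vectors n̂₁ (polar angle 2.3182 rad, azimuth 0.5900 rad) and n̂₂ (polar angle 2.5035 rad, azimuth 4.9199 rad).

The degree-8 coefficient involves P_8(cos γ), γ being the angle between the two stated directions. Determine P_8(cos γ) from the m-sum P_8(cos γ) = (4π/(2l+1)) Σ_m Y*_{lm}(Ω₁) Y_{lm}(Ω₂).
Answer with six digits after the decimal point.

Term-by-term m-sum for l=8 (normalisation 4π/17 = 0.739198):
  [-8]  conj(Y_{8,-8})(Ω₁) = 0.00033 - 0.04317j ; Y_{8,-8}(Ω₂) = -0.00073 - 0.00814j ; Δ = -0.00035 + 0.00003j
  [-7]  conj(Y_{8,-7})(Ω₁) = 0.08802 + 0.13365j ; Y_{8,-7}(Ω₂) = 0.04376 + 0.00520j ; Δ = 0.00316 + 0.00631j
  [-6]  conj(Y_{8,-6})(Ω₁) = -0.32033 - 0.13483j ; Y_{8,-6}(Ω₂) = -0.04669 + 0.13824j ; Δ = 0.03360 - 0.03799j
  [-5]  conj(Y_{8,-5})(Ω₁) = 0.45272 - 0.08781j ; Y_{8,-5}(Ω₂) = -0.28167 - 0.16626j ; Δ = -0.14212 - 0.05054j
  [-4]  conj(Y_{8,-4})(Ω₁) = -0.19897 + 0.19746j ; Y_{8,-4}(Ω₂) = 0.32426 - 0.35459j ; Δ = 0.00550 + 0.13458j
  [-3]  conj(Y_{8,-3})(Ω₁) = -0.03186 + 0.15782j ; Y_{8,-3}(Ω₂) = 0.21265 + 0.29628j ; Δ = -0.05353 + 0.02412j
  [-2]  conj(Y_{8,-2})(Ω₁) = -0.14379 - 0.34901j ; Y_{8,-2}(Ω₂) = 0.08688 - 0.03828j ; Δ = -0.02585 - 0.02482j
  [-1]  conj(Y_{8,-1})(Ω₁) = 0.00907 + 0.00607j ; Y_{8,-1}(Ω₂) = 0.08557 + 0.40642j ; Δ = -0.00169 + 0.00421j
  [+0]  conj(Y_{8,0})(Ω₁) = 0.36981 + 0.00000j ; Y_{8,0}(Ω₂) = -0.03840 + 0.00000j ; Δ = -0.01420 + 0.00000j
  [+1]  conj(Y_{8,1})(Ω₁) = -0.00907 + 0.00607j ; Y_{8,1}(Ω₂) = -0.08557 + 0.40642j ; Δ = -0.00169 - 0.00421j
  [+2]  conj(Y_{8,2})(Ω₁) = -0.14379 + 0.34901j ; Y_{8,2}(Ω₂) = 0.08688 + 0.03828j ; Δ = -0.02585 + 0.02482j
  [+3]  conj(Y_{8,3})(Ω₁) = 0.03186 + 0.15782j ; Y_{8,3}(Ω₂) = -0.21265 + 0.29628j ; Δ = -0.05353 - 0.02412j
  [+4]  conj(Y_{8,4})(Ω₁) = -0.19897 - 0.19746j ; Y_{8,4}(Ω₂) = 0.32426 + 0.35459j ; Δ = 0.00550 - 0.13458j
  [+5]  conj(Y_{8,5})(Ω₁) = -0.45272 - 0.08781j ; Y_{8,5}(Ω₂) = 0.28167 - 0.16626j ; Δ = -0.14212 + 0.05054j
  [+6]  conj(Y_{8,6})(Ω₁) = -0.32033 + 0.13483j ; Y_{8,6}(Ω₂) = -0.04669 - 0.13824j ; Δ = 0.03360 + 0.03799j
  [+7]  conj(Y_{8,7})(Ω₁) = -0.08802 + 0.13365j ; Y_{8,7}(Ω₂) = -0.04376 + 0.00520j ; Δ = 0.00316 - 0.00631j
  [+8]  conj(Y_{8,8})(Ω₁) = 0.00033 + 0.04317j ; Y_{8,8}(Ω₂) = -0.00073 + 0.00814j ; Δ = -0.00035 - 0.00003j
Σ over m = -0.37679 + 0.00000j; ×(4π/17) → -0.27852 + 0.00000j. Real part: -0.278520

-0.278520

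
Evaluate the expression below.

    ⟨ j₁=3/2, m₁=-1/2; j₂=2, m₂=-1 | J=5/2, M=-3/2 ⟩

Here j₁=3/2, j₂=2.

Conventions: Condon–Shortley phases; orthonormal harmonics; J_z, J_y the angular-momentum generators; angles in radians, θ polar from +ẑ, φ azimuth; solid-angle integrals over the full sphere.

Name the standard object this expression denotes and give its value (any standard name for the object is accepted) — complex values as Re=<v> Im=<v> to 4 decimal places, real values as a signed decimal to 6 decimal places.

This is a Clebsch–Gordan (vector-coupling) coefficient.
j₁+j₂−J=1  J+j₁−j₂=2  J−j₁+j₂=3  j₁+j₂+J+1=7
(j₁±m₁, j₂±m₂, J±M) = (1,2,1,3,1,4)
P² = 144/35
sum k=0..1:
  [0] +1/4 = 1/4
  [1] −1/6 = -1/6
S = 1/12
C² = P²·S² = 1/35 ; C = +0.169031

Clebsch–Gordan coefficient, +√(1/35) ≈ +0.169031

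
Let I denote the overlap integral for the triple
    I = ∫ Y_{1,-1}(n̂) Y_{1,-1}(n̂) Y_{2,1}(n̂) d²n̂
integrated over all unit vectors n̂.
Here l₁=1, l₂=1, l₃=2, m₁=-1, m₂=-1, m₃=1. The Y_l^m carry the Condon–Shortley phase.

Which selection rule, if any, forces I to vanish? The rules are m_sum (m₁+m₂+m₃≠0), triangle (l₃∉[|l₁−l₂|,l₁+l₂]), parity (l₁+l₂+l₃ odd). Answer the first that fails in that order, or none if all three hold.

m_sum

m₁+m₂+m₃ = -1 − 1 + 1 = -1  ✗
triangle: |1−1|=0 ≤ l₃=2 ≤ 1+1=2
parity: l₁+l₂+l₃ = 4 is even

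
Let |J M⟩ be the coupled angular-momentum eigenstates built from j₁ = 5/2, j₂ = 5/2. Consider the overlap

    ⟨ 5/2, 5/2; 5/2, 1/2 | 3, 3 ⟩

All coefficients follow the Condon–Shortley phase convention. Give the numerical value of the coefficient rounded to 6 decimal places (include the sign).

triangle: 2!×3!×3!/9! = 72/362880
(j±m)!: 5!×0!×3!×2!×6!×0! = 1036800
prefactor² = (2J+1)×Δ×N² = 1440
  k=0: +1/(0!×2!×0!×3!×3!×0!) = 1/72
Σ = 1/72  ⇒  CG² = 1440×(1/72)² = 5/18
CG = +√(5/18) = +0.527046

+0.527046  (= +√(5/18))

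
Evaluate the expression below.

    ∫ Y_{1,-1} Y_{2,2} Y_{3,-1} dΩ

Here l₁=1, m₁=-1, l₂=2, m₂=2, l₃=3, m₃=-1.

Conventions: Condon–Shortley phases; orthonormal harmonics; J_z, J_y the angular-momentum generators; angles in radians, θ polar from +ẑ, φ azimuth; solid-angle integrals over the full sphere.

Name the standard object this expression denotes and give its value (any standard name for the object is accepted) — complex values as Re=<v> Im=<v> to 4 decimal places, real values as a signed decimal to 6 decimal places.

Gaunt coefficient, -0.082589

This is a Gaunt coefficient — the integral of a triple product of spherical harmonics over the sphere.
m-sum 0 ✓  L=6 even ✓  1≤3≤3 ✓
Π(2lᵢ+1) = 3×5×7 = 105
triangle coeff Δ(1,2,3) = 1/105
Σ_t [0,0]: t=0:+1/4 = 1/4
(3j)²=3/35 [(1 2 3; 0 0 0)], sign=-1
Σ_t [0,0]: t=0:+1/48 = 1/48
(3j)²=1/105 [(1 2 3; -1 2 -1)], sign=+1
⇒ 4πI² = 3/35
I = (-1)√(3/35/(4π)) = -0.08258890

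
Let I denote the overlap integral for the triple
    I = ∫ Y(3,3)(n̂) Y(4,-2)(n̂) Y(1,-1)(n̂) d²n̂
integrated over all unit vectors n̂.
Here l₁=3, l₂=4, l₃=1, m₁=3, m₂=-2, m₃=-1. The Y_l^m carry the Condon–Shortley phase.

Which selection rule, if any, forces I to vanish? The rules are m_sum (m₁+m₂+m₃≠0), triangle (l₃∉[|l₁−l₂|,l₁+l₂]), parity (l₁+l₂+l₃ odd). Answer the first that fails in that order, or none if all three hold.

Σmᵢ = 0  ✓
l₃∈[|l₁−l₂|,l₁+l₂]=[1,7], have l₃=1  ✓
Σlᵢ = 8 ⇒ even  ✓

none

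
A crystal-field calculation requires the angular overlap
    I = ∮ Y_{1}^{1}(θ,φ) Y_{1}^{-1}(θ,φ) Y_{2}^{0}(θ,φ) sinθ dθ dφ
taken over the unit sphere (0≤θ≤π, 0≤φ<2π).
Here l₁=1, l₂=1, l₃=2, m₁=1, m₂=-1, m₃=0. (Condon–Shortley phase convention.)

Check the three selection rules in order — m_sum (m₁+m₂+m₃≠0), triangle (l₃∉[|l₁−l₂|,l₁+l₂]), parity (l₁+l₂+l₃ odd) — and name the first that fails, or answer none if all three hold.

Σmᵢ = 0  ✓
l₃∈[|l₁−l₂|,l₁+l₂]=[0,2], have l₃=2  ✓
Σlᵢ = 4 ⇒ even  ✓

none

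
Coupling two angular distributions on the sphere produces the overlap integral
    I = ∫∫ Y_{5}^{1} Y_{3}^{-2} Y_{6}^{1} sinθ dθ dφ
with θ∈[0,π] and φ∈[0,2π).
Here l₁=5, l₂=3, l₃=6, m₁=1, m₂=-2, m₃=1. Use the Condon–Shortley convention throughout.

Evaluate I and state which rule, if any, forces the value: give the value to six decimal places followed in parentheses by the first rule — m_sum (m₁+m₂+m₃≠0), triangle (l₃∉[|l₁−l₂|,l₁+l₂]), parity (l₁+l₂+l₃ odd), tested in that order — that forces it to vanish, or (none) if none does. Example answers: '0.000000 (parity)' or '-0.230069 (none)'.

0.134828 (none)

Checks pass: Σm=0; 14 even; l₃=6∈[2,8].
(2·5+1)(2·3+1)(2·6+1) = 1001
Δ: 2! 8! 4! / 15! → 1/675675
sum: t=0:+1/8640 t=1:−1/2304 t=2:+1/8640 = -7/34560
3j²(5 3 6; 0 0 0) = Δ·Π!·Σ² = 7/429  (sign -1)
sum: t=0:+1/6912 t=1:−1/17280 = 1/11520
3j²(5 3 6; 1 -2 1) = Δ·Π!·Σ² = 2/143  (sign -1)
combine: 4πI² = 1001·7/429·2/143 = 98/429
take √, sign +1: I = 0.13482780
No selection rule forces the value: the integral is nonzero (none).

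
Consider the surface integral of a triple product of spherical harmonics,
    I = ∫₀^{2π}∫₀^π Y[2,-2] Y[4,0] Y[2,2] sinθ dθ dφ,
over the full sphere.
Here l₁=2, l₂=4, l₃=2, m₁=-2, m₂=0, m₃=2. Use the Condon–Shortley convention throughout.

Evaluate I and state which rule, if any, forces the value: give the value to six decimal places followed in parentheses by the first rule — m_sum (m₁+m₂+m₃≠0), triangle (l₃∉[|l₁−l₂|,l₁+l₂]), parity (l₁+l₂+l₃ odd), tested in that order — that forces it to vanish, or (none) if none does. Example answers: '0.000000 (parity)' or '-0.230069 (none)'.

Rules hold: Σm=0, L=8 even, 2≤2≤6.
N = 5·9·5 = 225
Δ = 4!·0!·4!/9! = 1/630
Racah Σ t=2..2: t=2:+1/16 = 1/16
⇒ 3j(2 4 2; 0 0 0)² = 2/35, sgn +1
Racah Σ t=4..4: t=4:+1/576 = 1/576
⇒ 3j(2 4 2; -2 0 2)² = 1/630, sgn +1
4πI² = N·(3j₀)²·(3jₘ)² = 1/49
I = +1·√(0.0204082/4π) = 0.04029926
No selection rule forces the value: the integral is nonzero (none).

0.040299 (none)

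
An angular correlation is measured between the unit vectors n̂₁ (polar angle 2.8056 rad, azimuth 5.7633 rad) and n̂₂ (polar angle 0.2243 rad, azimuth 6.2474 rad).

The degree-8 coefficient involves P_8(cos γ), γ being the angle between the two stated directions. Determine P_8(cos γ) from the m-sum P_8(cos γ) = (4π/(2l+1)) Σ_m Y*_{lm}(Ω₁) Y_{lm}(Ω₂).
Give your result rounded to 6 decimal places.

-0.295968

Expand P_8 via completeness: Σ_{m} conj(Y_{8,m}) at Ω₁ times Y_{8,m} at Ω₂ —
  term(m=-8) = (-0.000000, 0.000000)   from Y*(Ω₁)=(-0.000038, 0.000061), Y(Ω₂)=(0.000003, 0.000001)
  term(m=-7) = (0.000000, -0.000000)   from Y*(Ω₁)=(0.000724, -0.000393), Y(Ω₂)=(0.000052, 0.000013)
  term(m=-6) = (-0.000004, -0.000001)   from Y*(Ω₁)=(-0.005980, -0.000133), Y(Ω₂)=(0.000590, 0.000129)
  term(m=-5) = (0.000113, 0.000099)   from Y*(Ω₁)=(0.026567, 0.016004), Y(Ω₂)=(0.004781, 0.000865)
  term(m=-4) = (-0.001221, -0.003189)   from Y*(Ω₁)=(-0.057369, -0.102864), Y(Ω₂)=(0.028694, 0.004136)
  term(m=-3) = (-0.004785, 0.040195)   from Y*(Ω₁)=(-0.003559, 0.319420), Y(Ω₂)=(0.125990, 0.013578)
  term(m=-2) = (0.122134, -0.177532)   from Y*(Ω₁)=(0.285236, -0.485676), Y(Ω₂)=(0.381604, 0.027358)
  term(m=-1) = (-0.276859, 0.145582)   from Y*(Ω₁)=(-0.399988, 0.228957), Y(Ω₂)=(0.678268, 0.024282)
  term(m=+0) = (-0.079149, -0.000000)   from Y*(Ω₁)=(-0.244309, -0.000000), Y(Ω₂)=(0.323971, 0.000000)
  term(m=+1) = (-0.276859, -0.145582)   from Y*(Ω₁)=(0.399988, 0.228957), Y(Ω₂)=(-0.678268, 0.024282)
  term(m=+2) = (0.122134, 0.177532)   from Y*(Ω₁)=(0.285236, 0.485676), Y(Ω₂)=(0.381604, -0.027358)
  term(m=+3) = (-0.004785, -0.040195)   from Y*(Ω₁)=(0.003559, 0.319420), Y(Ω₂)=(-0.125990, 0.013578)
  term(m=+4) = (-0.001221, 0.003189)   from Y*(Ω₁)=(-0.057369, 0.102864), Y(Ω₂)=(0.028694, -0.004136)
  term(m=+5) = (0.000113, -0.000099)   from Y*(Ω₁)=(-0.026567, 0.016004), Y(Ω₂)=(-0.004781, 0.000865)
  term(m=+6) = (-0.000004, 0.000001)   from Y*(Ω₁)=(-0.005980, 0.000133), Y(Ω₂)=(0.000590, -0.000129)
  term(m=+7) = (0.000000, 0.000000)   from Y*(Ω₁)=(-0.000724, -0.000393), Y(Ω₂)=(-0.000052, 0.000013)
  term(m=+8) = (-0.000000, -0.000000)   from Y*(Ω₁)=(-0.000038, -0.000061), Y(Ω₂)=(0.000003, -0.000001)
Accumulated sum (-0.400391, -0.000000); after 4π/(2l+1) scaling, (-0.295968, -0.000000) ⇒ P_8 = -0.295968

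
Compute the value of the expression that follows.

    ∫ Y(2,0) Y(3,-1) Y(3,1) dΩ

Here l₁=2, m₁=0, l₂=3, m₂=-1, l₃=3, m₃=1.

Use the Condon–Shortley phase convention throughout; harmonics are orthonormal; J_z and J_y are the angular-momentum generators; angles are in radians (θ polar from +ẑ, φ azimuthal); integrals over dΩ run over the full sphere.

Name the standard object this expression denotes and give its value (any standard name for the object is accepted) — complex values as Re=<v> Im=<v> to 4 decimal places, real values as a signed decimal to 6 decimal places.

Gaunt coefficient, -0.126157

This is a Gaunt coefficient — the integral of a triple product of spherical harmonics over the sphere.
Checks pass: Σm=0; 8 even; l₃=3∈[1,5].
(2·2+1)(2·3+1)(2·3+1) = 245
Δ: 2! 2! 4! / 9! → 1/3780
sum: t=0:+1/24 t=1:−1/4 t=2:+1/24 = -1/6
3j²(2 3 3; 0 0 0) = Δ·Π!·Σ² = 4/105  (sign +1)
sum: t=0:+1/16 t=1:−1/6 t=2:+1/96 = -3/32
3j²(2 3 3; 0 -1 1) = Δ·Π!·Σ² = 3/140  (sign -1)
combine: 4πI² = 245·4/105·3/140 = 1/5
take √, sign -1: I = -0.12615663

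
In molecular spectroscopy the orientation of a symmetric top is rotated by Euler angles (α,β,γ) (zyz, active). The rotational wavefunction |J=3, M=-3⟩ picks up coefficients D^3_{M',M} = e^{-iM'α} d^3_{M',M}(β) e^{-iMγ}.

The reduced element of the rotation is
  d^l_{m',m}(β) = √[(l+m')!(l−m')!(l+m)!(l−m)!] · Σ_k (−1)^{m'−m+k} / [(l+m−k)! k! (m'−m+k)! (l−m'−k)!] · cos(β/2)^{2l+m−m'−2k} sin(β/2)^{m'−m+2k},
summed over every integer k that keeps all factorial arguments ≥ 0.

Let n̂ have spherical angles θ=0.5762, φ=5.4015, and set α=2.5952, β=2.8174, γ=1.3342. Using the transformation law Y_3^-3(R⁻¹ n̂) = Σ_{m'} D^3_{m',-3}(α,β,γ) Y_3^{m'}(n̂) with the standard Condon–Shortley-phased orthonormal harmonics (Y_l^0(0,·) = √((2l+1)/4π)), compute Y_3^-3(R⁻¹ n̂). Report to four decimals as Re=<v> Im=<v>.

Re=-0.0036 Im=0.0089

Need the full column D^3_{m',-3} for m'=−3..3 at α=2.5952, β=2.8174, γ=1.3342.
cos(β/2)=0.161387, sin(β/2)=0.986891
d^3_{-3,-3}: single k=0 term ⇒ +0.000018;  D = +0.000013-0.000012i
d^3_{-2,-3}: single k=0 term ⇒ -0.000265;  D = +0.000258-0.000061i
d^3_{-1,-3}: single k=0 term ⇒ +0.002559;  D = +0.002433+0.000792i
d^3_{0,-3}: single k=0 term ⇒ -0.018069;  D = +0.011775+0.013705i
d^3_{1,-3}: single k=0 term ⇒ +0.095689;  D = +0.015566+0.094414i
d^3_{2,-3}: single k=0 term ⇒ -0.370076;  D = -0.138298+0.343264i
d^3_{3,-3}: single k=0 term ⇒ +0.923880;  D = -0.740263+0.552779i
Y_3^{m'}(θ=0.5762,φ=5.4015) and Σ D·Y over m':
  (+0.0000-0.0000i)·(-0.0593+0.0321i)  (+0.0003-0.0001i)·(-0.0487+0.2497i)  (+0.0024+0.0008i)·(+0.2817+0.3419i)  (+0.0118+0.0137i)·(+0.1614+0.0000i)  (+0.0156+0.0944i)·(-0.2817+0.3419i)  (-0.1383+0.3433i)·(-0.0487-0.2497i)  (-0.7403+0.5528i)·(+0.0593+0.0321i)
Y_3^-3(R⁻¹ n̂) = -0.003594+0.008883i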